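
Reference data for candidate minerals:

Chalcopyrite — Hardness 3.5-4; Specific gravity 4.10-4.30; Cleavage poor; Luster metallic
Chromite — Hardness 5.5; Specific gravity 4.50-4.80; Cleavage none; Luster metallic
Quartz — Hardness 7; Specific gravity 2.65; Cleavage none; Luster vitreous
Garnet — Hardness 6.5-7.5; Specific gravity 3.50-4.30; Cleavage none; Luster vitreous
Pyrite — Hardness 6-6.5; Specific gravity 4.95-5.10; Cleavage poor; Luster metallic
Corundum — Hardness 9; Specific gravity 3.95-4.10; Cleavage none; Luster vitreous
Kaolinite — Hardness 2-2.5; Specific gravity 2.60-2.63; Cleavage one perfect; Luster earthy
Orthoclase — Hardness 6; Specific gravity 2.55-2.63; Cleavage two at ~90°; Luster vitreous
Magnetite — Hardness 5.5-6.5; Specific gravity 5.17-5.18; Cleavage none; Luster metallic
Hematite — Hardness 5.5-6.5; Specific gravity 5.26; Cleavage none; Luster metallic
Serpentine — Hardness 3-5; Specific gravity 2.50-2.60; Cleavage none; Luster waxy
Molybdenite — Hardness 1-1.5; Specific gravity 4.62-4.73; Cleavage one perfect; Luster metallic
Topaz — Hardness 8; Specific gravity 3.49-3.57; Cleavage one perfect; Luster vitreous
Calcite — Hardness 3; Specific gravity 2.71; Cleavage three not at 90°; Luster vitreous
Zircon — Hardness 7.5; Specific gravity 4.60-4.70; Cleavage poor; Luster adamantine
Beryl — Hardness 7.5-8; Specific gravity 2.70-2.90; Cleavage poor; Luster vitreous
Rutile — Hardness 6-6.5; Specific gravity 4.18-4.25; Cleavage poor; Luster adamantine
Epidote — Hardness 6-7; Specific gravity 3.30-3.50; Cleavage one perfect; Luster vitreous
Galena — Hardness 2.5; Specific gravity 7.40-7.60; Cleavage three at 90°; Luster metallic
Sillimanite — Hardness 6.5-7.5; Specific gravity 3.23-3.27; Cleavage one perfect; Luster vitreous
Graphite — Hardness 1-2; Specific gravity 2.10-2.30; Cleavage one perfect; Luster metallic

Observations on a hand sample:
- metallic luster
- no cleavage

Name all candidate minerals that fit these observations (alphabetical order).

Chromite, Hematite, Magnetite

Metallic luster: leaves Chalcopyrite, Chromite, Pyrite, Magnetite, Hematite, Molybdenite, Galena, Graphite.
No cleavage: narrows the field to Chromite, Magnetite, Hematite.
The minerals that satisfy all observations are Chromite, Hematite, Magnetite.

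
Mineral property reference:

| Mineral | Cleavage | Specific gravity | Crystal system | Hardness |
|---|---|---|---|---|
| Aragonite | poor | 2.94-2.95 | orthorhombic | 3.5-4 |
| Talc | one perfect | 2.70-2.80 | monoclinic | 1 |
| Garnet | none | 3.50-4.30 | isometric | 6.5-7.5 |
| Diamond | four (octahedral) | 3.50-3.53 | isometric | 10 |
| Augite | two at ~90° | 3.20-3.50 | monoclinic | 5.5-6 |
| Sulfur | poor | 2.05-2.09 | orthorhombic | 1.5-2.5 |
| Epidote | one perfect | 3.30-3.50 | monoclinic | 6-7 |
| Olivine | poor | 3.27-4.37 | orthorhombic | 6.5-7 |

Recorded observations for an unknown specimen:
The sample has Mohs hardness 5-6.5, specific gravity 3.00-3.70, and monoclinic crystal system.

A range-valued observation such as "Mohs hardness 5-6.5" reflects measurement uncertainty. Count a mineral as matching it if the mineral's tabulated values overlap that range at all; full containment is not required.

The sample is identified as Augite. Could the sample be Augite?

Consistent

Mohs hardness 5-6.5 — agrees with Augite (hardness 5.5-6).
Specific gravity 3.00-3.70 — agrees with Augite (SG 3.20-3.50).
Monoclinic crystal system — agrees with Augite (monoclinic system).
Nothing contradicts Augite.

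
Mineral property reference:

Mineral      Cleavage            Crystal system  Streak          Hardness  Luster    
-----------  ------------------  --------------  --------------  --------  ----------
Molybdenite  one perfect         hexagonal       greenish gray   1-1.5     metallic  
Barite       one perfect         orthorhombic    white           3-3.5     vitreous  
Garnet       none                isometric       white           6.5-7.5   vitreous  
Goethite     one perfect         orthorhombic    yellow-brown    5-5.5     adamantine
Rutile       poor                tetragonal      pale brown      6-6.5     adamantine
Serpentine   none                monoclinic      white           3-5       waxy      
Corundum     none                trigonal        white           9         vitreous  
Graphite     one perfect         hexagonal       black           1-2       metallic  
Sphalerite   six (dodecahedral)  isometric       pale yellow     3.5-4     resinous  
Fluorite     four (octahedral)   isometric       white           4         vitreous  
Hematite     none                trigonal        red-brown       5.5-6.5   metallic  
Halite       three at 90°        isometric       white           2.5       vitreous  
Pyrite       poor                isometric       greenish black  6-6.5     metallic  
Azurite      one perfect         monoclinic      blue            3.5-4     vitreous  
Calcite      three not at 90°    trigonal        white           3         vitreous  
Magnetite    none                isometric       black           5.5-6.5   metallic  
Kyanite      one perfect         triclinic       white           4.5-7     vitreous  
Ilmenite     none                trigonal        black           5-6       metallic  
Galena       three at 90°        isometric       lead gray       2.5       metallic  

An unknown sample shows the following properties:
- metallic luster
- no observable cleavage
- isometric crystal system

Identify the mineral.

Magnetite

Metallic luster — only Molybdenite, Graphite, Hematite, Pyrite, Magnetite, Ilmenite, Galena remain.
No observable cleavage — only Hematite, Magnetite, Ilmenite remain.
Isometric crystal system — leaves Magnetite.
The only mineral consistent with every observation is Magnetite.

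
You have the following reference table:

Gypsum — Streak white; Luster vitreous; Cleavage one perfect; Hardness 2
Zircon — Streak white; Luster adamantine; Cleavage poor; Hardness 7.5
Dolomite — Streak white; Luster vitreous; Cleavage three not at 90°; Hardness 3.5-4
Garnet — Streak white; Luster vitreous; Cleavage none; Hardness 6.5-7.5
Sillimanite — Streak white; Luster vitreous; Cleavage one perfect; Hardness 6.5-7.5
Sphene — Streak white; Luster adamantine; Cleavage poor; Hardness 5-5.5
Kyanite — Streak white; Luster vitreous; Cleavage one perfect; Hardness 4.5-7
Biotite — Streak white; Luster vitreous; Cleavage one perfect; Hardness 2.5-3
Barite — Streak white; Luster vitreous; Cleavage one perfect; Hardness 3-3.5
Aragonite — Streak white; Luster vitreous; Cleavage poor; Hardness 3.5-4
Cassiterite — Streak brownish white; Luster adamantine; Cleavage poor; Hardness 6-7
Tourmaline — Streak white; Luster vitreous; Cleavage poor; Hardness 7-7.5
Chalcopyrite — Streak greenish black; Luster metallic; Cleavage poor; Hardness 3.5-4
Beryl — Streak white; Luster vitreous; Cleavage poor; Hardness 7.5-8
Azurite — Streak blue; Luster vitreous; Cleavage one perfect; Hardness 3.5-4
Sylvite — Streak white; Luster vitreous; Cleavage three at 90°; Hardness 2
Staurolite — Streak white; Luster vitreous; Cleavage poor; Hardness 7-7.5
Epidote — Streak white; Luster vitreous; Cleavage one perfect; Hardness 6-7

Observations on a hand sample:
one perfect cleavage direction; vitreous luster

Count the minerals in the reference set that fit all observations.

7

One perfect cleavage direction: leaves Gypsum, Sillimanite, Kyanite, Biotite, Barite, Azurite, Epidote.
Vitreous luster: no further eliminations.
Consistent with every observation: Azurite, Barite, Biotite, Epidote, Gypsum, Kyanite, Sillimanite.
That is 7 minerals.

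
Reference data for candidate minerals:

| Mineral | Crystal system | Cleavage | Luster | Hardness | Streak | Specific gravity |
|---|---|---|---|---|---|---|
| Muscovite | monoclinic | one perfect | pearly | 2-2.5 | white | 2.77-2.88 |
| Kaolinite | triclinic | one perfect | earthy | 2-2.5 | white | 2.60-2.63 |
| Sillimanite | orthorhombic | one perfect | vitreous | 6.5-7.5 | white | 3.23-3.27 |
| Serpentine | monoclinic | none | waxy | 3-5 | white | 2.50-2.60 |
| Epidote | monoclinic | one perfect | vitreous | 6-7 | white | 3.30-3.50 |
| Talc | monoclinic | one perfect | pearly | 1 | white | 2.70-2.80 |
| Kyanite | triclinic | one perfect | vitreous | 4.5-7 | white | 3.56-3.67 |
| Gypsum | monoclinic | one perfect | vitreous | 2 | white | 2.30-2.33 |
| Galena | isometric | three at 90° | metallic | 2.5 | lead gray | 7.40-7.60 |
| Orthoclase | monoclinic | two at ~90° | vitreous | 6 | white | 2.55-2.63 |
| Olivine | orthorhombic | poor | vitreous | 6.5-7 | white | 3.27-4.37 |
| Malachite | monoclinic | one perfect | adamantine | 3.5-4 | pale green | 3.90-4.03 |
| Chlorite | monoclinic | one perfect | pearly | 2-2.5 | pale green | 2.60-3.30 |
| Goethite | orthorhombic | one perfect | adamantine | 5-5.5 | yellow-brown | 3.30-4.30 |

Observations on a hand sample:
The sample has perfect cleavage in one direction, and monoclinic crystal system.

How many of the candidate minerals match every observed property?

Perfect cleavage in one direction eliminates Serpentine, Galena, Orthoclase, Olivine.
Monoclinic crystal system is inconsistent with Kaolinite, Sillimanite, Kyanite, Goethite.
The minerals that satisfy all observations are Chlorite, Epidote, Gypsum, Malachite, Muscovite, Talc.
That is 6 minerals.

6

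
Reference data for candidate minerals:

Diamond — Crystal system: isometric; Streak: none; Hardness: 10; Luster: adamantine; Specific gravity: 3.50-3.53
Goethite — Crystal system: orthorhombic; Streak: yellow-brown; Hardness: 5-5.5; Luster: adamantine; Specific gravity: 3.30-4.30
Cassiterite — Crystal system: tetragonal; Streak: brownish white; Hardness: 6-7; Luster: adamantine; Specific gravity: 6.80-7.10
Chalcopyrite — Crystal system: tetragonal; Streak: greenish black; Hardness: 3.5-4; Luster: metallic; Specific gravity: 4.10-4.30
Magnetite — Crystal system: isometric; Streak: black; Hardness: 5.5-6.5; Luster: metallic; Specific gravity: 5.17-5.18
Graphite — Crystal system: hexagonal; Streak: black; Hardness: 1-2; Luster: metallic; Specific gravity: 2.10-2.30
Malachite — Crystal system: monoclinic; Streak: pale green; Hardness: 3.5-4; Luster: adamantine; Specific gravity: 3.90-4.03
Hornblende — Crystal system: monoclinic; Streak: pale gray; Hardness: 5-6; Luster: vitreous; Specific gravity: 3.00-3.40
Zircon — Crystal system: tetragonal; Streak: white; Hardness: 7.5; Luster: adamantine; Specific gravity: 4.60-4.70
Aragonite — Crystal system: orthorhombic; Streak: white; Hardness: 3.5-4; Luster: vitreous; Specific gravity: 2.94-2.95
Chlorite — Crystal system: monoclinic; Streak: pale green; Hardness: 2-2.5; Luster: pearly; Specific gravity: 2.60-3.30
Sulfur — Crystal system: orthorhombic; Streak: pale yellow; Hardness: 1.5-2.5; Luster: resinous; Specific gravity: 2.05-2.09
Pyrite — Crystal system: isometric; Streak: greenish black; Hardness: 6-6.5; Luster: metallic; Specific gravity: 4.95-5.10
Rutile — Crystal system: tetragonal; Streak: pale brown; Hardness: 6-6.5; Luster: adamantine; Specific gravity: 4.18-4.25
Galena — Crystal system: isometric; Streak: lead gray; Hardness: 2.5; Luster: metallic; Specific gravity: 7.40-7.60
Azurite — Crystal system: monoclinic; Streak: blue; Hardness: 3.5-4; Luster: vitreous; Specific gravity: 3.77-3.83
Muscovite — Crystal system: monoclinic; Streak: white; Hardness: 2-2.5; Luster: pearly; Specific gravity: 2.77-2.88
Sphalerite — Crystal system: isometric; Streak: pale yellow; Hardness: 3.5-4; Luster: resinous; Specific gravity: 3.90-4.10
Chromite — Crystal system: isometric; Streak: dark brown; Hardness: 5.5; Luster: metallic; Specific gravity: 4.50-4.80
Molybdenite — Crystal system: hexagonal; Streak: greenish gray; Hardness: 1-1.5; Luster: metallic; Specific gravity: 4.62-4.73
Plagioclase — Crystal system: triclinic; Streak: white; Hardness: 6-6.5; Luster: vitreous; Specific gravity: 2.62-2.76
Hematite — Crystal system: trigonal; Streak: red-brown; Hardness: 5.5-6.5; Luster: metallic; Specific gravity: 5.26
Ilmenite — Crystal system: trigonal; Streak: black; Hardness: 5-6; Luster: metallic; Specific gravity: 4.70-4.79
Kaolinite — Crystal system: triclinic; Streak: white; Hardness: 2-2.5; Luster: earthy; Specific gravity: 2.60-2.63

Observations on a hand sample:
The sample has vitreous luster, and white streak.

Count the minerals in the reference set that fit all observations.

Vitreous luster: Hornblende, Aragonite, Azurite, Plagioclase remain.
White streak eliminates Hornblende, Azurite.
Consistent with every observation: Aragonite, Plagioclase.
That is 2 minerals.

2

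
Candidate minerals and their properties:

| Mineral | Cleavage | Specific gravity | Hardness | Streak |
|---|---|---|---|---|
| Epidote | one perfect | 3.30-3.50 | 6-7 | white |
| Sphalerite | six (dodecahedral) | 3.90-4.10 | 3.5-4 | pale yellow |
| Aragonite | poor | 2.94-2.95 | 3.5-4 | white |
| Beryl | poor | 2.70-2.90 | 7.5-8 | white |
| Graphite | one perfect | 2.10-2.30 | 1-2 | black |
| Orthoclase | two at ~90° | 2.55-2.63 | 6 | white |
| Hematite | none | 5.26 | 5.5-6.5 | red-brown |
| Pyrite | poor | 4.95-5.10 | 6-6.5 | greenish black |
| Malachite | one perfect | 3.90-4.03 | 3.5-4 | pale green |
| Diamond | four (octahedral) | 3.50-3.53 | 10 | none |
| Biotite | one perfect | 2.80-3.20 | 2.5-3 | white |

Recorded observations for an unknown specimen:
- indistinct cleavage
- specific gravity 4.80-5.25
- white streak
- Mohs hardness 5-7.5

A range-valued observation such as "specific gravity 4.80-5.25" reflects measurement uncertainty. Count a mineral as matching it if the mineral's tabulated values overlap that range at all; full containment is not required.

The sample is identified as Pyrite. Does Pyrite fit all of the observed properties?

No

Indistinct cleavage — consistent with Pyrite (cleavage poor).
Specific gravity 4.80-5.25 — consistent with Pyrite (SG 4.95-5.10).
White streak — Pyrite has greenish black streak; which does not match.
Mohs hardness 5-7.5 — consistent with Pyrite (hardness 6-6.5).
Pyrite is excluded by the streak.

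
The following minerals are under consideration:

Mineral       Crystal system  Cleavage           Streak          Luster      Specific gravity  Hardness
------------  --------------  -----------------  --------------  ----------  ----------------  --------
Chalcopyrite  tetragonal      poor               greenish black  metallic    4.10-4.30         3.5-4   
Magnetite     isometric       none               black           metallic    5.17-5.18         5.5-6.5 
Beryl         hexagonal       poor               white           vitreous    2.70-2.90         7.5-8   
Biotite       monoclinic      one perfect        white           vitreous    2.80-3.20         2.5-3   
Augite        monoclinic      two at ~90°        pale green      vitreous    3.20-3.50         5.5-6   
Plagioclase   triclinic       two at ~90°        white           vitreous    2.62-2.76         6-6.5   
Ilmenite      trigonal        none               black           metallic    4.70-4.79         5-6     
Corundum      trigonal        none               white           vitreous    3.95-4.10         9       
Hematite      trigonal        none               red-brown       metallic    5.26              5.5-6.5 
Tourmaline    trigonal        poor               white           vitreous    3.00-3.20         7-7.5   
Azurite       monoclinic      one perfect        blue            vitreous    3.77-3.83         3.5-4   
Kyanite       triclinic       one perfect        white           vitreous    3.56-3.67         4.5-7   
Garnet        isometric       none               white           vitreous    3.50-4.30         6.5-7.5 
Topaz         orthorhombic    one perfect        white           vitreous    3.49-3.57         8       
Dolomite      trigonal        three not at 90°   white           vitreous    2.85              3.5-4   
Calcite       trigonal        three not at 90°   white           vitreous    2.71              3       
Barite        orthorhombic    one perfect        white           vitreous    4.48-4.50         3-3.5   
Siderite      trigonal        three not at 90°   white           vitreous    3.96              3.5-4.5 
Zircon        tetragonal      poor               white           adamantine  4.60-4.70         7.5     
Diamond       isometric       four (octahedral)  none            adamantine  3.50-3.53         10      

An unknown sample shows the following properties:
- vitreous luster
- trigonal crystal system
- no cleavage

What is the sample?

Vitreous luster rules out Chalcopyrite, Magnetite, Ilmenite, Hematite, Zircon, Diamond.
Trigonal crystal system: leaves Corundum, Tourmaline, Dolomite, Calcite, Siderite.
No cleavage: leaves Corundum.
Only Corundum satisfies all observations.

Corundum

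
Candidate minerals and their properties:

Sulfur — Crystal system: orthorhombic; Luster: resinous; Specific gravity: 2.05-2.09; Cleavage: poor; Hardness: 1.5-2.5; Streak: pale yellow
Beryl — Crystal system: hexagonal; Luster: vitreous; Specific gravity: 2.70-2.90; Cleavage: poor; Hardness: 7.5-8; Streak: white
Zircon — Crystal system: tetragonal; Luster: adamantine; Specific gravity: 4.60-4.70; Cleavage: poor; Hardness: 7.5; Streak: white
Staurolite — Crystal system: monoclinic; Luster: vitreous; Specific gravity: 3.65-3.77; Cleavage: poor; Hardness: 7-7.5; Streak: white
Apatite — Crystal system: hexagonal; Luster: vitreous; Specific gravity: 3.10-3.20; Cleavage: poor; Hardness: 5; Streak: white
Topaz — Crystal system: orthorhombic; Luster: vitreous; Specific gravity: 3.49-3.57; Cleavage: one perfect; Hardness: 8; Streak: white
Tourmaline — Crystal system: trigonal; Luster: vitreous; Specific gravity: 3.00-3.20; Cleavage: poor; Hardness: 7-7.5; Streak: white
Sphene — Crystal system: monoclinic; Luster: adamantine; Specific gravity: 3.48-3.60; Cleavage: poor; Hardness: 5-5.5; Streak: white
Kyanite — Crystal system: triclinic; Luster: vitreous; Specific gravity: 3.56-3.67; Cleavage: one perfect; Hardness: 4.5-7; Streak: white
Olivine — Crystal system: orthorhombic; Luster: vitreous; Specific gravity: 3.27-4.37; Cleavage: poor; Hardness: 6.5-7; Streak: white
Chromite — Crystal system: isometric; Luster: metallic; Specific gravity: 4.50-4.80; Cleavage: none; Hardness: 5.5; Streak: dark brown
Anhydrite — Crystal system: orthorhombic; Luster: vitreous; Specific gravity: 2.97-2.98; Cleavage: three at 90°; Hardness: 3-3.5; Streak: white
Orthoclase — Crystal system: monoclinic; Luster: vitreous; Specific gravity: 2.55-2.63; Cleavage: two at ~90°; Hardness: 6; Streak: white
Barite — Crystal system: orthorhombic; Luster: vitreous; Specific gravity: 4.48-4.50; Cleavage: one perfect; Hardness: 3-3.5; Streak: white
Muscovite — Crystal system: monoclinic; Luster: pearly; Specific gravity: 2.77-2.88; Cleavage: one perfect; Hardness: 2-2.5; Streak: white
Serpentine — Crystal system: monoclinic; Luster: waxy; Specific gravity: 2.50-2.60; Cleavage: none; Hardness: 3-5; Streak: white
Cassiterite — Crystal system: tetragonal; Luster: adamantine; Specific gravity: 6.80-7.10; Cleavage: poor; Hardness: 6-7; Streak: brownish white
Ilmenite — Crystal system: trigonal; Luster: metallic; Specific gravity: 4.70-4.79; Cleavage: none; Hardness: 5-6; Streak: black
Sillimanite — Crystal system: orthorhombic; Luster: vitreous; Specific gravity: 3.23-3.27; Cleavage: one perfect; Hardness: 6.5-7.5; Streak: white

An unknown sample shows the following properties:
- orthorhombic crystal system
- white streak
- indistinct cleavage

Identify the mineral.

Olivine

Orthorhombic crystal system: only Sulfur, Topaz, Olivine, Anhydrite, Barite, Sillimanite remain.
White streak is inconsistent with Sulfur.
Indistinct cleavage: only Olivine remains.
The only mineral consistent with every observation is Olivine.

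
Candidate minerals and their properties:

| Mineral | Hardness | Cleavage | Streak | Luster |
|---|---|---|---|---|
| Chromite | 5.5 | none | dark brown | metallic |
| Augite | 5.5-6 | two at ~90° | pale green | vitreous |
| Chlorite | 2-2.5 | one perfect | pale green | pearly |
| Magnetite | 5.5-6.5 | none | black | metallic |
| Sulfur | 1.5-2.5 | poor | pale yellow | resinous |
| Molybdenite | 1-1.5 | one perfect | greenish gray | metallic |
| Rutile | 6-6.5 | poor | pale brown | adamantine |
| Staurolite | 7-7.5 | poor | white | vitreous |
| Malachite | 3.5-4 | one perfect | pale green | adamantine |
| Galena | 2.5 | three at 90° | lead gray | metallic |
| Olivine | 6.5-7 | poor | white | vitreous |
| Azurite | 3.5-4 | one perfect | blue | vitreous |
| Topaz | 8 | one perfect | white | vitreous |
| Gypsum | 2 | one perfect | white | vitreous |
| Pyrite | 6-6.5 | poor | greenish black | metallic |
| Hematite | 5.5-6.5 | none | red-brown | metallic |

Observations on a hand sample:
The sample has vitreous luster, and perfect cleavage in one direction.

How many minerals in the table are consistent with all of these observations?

3

Vitreous luster — narrows the field to Augite, Staurolite, Olivine, Azurite, Topaz, Gypsum.
Perfect cleavage in one direction eliminates Augite, Staurolite, Olivine.
Remaining candidates: Azurite, Gypsum, Topaz.
That is 3 minerals.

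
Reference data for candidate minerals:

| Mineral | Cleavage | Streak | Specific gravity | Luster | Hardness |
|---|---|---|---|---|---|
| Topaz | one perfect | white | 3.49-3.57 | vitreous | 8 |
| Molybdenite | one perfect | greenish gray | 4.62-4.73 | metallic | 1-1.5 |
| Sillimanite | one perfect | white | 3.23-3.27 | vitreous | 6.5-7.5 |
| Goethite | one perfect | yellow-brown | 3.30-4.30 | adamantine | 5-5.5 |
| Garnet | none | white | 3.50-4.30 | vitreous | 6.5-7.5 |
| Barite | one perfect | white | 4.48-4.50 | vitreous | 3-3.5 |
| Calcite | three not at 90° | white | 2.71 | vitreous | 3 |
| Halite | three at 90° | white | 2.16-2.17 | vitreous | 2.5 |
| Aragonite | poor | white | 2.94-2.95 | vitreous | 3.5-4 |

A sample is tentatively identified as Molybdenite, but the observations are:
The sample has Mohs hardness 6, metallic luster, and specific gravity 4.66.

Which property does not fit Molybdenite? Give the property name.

Mohs hardness 6: Molybdenite has hardness 1-1.5 — does not match.
Metallic luster: Molybdenite has metallic luster — agrees.
Specific gravity 4.66: Molybdenite has SG 4.62-4.73 — agrees.
Everything matches except the hardness.

hardness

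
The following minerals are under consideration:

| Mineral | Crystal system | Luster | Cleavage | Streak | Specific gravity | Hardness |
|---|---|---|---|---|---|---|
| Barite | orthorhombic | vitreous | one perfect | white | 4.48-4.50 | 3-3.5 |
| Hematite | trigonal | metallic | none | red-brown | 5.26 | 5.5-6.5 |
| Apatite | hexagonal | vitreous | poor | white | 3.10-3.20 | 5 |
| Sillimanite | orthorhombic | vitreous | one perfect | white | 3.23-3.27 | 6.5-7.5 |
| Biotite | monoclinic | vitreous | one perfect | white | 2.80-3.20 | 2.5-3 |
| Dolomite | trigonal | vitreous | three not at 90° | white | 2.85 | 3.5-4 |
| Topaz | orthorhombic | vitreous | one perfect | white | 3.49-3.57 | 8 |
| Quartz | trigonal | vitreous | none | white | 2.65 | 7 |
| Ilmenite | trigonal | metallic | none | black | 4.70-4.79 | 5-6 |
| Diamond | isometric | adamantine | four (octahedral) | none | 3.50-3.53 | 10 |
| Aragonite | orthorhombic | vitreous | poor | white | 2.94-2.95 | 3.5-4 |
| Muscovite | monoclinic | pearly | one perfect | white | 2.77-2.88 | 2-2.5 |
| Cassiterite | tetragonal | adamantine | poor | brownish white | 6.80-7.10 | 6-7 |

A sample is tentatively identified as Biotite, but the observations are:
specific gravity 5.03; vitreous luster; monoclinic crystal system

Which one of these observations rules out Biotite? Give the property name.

Specific gravity 5.03: Biotite has SG 2.80-3.20 — outside the reference range.
Vitreous luster: Biotite has vitreous luster — consistent.
Monoclinic crystal system: Biotite has monoclinic system — consistent.
Only the specific gravity is inconsistent.

specific gravity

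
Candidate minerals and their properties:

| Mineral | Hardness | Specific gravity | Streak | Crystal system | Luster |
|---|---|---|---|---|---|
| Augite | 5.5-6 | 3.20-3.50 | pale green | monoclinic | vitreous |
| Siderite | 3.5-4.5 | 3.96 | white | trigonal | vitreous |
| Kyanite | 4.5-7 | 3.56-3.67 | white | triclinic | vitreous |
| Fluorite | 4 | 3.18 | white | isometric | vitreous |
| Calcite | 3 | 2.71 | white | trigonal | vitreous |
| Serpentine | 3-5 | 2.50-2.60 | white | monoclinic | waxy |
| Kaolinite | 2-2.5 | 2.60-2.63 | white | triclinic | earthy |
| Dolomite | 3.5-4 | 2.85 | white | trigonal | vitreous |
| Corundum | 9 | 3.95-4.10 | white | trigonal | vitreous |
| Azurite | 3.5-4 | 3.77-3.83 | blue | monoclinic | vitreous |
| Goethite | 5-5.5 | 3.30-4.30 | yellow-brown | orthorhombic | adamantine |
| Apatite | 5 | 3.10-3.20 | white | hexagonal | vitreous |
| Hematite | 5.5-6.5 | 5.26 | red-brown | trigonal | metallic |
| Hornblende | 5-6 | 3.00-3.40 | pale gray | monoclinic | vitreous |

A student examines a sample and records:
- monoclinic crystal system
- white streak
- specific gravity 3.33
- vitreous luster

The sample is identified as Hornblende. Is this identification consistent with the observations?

No

Monoclinic crystal system — matches Hornblende (monoclinic system).
White streak — Hornblende has pale gray streak; which does not match.
Specific gravity 3.33 — matches Hornblende (SG 3.00-3.40).
Vitreous luster — matches Hornblende (vitreous luster).
The streak observation rules out Hornblende.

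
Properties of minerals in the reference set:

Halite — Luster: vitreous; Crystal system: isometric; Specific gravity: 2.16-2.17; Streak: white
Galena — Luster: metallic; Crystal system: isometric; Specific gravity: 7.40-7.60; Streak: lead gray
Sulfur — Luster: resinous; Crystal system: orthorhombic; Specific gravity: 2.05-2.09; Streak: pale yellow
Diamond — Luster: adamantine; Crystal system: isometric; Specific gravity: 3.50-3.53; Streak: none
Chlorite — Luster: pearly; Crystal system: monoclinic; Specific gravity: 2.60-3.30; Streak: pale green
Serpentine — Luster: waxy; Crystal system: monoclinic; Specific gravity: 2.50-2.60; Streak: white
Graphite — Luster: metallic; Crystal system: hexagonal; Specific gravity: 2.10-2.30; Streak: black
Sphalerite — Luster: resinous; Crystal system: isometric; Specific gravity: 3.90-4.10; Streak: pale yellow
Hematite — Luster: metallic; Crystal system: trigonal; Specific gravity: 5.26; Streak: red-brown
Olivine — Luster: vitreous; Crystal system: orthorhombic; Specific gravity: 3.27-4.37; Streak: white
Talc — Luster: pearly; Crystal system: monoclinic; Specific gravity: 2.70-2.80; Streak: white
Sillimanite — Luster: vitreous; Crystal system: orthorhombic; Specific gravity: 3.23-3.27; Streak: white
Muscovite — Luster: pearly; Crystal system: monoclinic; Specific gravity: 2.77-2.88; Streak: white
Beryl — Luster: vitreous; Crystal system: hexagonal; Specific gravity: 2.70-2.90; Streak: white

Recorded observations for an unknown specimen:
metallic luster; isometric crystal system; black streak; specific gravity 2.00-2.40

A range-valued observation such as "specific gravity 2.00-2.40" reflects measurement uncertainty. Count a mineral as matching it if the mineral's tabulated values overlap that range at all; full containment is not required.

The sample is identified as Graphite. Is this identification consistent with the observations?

Metallic luster — consistent with Graphite (metallic luster).
Isometric crystal system — Graphite has hexagonal system; which does not match.
Black streak — consistent with Graphite (black streak).
Specific gravity 2.00-2.40 — consistent with Graphite (SG 2.10-2.30).
Graphite is excluded by the crystal system.

No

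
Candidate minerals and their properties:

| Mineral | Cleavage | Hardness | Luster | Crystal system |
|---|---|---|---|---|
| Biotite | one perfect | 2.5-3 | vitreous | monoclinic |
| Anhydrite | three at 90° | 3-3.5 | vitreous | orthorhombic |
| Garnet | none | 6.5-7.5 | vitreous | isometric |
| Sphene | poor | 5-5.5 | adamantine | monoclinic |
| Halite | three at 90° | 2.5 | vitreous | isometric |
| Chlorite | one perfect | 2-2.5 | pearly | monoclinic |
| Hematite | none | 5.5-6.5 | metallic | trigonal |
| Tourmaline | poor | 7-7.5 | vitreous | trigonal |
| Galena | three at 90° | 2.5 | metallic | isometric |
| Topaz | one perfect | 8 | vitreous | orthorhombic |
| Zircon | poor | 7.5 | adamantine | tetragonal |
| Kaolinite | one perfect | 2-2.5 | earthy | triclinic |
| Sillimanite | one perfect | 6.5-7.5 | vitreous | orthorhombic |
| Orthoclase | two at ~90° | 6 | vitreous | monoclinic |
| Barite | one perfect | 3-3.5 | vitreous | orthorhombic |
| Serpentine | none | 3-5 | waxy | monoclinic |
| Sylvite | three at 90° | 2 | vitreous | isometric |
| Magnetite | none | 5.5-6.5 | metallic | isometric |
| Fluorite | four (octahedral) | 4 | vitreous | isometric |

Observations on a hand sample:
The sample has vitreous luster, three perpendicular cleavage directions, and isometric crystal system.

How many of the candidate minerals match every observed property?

2

Vitreous luster — only Biotite, Anhydrite, Garnet, Halite, Tourmaline, Topaz, Sillimanite, Orthoclase, Barite, Sylvite, Fluorite remain.
Three perpendicular cleavage directions — narrows the field to Anhydrite, Halite, Sylvite.
Isometric crystal system eliminates Anhydrite.
Consistent with every observation: Halite, Sylvite.
That is 2 minerals.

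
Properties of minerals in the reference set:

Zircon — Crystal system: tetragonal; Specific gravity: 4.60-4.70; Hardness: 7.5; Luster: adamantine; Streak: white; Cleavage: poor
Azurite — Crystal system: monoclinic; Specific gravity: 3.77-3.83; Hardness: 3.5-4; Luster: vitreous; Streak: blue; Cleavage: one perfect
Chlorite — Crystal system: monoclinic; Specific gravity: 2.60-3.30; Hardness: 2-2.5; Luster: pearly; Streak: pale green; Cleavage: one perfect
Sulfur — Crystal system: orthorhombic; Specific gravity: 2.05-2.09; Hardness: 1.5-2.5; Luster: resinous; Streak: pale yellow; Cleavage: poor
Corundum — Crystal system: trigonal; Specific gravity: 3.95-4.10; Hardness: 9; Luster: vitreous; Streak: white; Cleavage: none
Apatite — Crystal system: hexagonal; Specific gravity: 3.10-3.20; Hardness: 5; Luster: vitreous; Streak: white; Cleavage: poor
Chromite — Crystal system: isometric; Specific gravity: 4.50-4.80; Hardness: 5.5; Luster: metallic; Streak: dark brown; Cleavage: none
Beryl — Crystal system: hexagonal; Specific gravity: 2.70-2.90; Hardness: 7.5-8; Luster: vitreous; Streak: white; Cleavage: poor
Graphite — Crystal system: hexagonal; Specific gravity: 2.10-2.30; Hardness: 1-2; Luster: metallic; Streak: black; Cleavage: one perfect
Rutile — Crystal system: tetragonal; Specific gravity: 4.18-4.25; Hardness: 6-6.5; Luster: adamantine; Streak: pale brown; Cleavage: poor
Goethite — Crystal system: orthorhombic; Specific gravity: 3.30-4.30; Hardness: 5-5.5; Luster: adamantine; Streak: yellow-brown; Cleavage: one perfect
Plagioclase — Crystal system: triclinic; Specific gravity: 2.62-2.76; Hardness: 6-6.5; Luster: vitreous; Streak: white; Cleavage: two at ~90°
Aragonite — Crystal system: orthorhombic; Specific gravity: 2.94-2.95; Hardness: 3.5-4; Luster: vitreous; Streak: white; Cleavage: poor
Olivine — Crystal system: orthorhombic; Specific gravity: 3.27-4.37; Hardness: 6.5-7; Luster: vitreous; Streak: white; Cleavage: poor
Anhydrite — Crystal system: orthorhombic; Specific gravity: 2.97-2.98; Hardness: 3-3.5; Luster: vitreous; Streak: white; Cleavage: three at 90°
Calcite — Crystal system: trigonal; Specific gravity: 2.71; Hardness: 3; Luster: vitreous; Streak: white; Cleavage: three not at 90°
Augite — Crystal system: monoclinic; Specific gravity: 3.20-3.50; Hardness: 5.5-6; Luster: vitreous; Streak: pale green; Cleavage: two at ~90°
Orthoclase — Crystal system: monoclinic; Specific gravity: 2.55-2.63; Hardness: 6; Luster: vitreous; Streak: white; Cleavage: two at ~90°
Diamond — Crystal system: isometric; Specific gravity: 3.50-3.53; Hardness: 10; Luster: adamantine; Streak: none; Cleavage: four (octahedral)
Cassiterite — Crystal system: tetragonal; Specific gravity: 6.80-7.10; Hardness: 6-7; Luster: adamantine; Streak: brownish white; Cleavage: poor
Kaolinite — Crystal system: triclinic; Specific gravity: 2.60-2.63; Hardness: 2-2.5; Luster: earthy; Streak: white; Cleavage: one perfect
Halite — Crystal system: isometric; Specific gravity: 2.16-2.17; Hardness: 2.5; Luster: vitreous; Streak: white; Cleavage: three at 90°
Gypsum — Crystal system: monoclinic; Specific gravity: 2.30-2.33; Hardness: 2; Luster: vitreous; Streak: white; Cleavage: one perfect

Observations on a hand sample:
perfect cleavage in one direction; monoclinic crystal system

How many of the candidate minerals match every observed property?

3

Perfect cleavage in one direction — leaves Azurite, Chlorite, Graphite, Goethite, Kaolinite, Gypsum.
Monoclinic crystal system excludes Graphite, Goethite, Kaolinite.
Remaining candidates: Azurite, Chlorite, Gypsum.
That is 3 minerals.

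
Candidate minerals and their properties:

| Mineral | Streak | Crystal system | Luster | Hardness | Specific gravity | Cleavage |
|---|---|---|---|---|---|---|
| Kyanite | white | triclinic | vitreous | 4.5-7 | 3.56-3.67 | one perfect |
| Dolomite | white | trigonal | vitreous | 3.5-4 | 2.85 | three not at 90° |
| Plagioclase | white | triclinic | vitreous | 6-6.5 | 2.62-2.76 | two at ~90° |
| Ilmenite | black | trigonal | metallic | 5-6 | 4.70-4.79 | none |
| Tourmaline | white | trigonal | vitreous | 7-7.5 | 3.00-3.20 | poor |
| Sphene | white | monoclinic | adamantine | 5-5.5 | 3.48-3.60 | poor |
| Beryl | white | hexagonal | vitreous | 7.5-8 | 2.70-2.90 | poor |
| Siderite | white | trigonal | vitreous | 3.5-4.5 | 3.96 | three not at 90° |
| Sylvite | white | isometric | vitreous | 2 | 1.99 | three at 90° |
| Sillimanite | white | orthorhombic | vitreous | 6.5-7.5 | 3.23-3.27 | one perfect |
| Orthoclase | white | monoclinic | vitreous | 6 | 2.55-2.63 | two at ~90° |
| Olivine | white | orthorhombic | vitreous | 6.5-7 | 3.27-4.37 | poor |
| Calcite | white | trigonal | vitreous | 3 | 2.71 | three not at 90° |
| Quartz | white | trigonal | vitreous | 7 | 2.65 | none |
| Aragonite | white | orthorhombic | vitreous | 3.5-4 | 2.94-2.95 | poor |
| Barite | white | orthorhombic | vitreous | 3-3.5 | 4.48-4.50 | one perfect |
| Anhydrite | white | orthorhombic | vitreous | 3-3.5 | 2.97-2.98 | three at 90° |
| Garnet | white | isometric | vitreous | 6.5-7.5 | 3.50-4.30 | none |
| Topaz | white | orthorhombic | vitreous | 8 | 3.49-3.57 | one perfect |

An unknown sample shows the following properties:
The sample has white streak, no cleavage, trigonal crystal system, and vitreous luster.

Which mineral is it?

Quartz

White streak eliminates Ilmenite.
No cleavage: narrows the field to Quartz, Garnet.
Trigonal crystal system is inconsistent with Garnet.
Vitreous luster: no further eliminations.
The only mineral consistent with every observation is Quartz.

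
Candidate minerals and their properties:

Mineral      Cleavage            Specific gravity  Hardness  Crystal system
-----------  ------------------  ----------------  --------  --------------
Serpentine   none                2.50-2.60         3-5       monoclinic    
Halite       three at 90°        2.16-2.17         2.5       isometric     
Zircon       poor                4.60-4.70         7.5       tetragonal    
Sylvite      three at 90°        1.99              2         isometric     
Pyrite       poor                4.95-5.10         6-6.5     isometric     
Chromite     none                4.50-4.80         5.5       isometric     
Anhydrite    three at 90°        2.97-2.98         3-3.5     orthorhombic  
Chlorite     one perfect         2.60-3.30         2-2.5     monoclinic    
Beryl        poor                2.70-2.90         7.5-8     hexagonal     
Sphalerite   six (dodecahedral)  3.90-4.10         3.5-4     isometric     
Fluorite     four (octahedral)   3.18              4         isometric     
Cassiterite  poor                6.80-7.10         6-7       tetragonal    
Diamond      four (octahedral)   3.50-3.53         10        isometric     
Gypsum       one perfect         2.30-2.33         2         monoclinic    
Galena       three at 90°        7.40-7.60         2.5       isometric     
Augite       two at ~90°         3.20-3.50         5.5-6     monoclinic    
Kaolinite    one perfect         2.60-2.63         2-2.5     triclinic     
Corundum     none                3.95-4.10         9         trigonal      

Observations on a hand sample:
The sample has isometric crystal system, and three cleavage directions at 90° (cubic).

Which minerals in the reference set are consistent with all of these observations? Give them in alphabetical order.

Galena, Halite, Sylvite

Isometric crystal system — leaves Halite, Sylvite, Pyrite, Chromite, Sphalerite, Fluorite, Diamond, Galena.
Three cleavage directions at 90° (cubic) — narrows the field to Halite, Sylvite, Galena.
Remaining candidates: Galena, Halite, Sylvite.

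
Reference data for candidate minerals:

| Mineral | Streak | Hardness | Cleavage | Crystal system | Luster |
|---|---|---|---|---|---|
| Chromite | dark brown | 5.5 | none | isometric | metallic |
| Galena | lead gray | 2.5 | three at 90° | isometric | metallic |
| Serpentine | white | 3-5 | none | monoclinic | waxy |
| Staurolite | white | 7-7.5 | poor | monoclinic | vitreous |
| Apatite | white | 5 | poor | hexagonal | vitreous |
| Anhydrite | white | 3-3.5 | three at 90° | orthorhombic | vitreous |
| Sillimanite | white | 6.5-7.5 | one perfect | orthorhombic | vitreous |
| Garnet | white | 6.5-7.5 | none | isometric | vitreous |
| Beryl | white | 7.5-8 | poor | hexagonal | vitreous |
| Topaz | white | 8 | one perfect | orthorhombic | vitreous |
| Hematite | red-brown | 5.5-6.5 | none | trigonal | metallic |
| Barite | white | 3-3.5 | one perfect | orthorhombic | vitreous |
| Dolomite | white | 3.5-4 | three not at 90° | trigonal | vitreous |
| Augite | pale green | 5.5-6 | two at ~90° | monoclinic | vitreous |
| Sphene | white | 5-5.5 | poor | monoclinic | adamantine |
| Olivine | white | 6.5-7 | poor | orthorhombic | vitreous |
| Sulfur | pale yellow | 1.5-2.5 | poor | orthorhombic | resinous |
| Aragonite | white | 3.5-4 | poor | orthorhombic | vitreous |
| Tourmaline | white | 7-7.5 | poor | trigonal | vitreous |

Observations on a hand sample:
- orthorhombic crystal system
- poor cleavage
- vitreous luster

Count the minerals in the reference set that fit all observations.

Orthorhombic crystal system: narrows the field to Anhydrite, Sillimanite, Topaz, Barite, Olivine, Sulfur, Aragonite.
Poor cleavage: Olivine, Sulfur, Aragonite remain.
Vitreous luster rules out Sulfur.
Consistent with every observation: Aragonite, Olivine.
That is 2 minerals.

2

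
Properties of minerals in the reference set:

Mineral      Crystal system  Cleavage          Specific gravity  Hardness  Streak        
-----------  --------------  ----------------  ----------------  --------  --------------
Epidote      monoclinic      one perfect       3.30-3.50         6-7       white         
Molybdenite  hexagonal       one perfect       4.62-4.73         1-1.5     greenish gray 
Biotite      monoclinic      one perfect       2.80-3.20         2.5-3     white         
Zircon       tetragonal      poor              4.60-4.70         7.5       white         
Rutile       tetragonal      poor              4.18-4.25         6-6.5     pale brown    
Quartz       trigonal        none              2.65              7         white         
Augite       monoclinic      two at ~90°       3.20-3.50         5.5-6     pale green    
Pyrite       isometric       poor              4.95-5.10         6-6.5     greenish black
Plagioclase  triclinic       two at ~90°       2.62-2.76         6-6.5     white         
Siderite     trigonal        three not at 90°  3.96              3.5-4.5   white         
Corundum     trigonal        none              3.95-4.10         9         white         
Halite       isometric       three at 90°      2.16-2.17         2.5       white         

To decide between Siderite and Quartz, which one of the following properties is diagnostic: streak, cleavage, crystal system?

cleavage

Streak: both white — same for both.
Cleavage: Siderite three not at 90°, Quartz none — distinct.
Crystal system: both trigonal — same for both.
Of the listed properties, cleavage is the one that separates them.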